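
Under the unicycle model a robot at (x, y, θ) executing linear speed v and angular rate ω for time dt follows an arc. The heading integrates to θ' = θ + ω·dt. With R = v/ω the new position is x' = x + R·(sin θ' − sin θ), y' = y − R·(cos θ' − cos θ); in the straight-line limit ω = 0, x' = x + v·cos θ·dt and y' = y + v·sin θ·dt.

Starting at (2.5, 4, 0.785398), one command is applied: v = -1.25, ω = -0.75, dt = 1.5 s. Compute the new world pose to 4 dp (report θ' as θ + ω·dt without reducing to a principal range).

θ' = 0.7854 + -0.75·1.5 = -0.3396
R = v/ω = -1.25/-0.75 = 1.6667
x' = 2.5 + 1.6667·(sin -0.3396 − sin 0.7854) = 0.7663
y' = 4 − 1.6667·(cos -0.3396 − cos 0.7854) = 3.6070

(0.7663, 3.6070, -0.3396)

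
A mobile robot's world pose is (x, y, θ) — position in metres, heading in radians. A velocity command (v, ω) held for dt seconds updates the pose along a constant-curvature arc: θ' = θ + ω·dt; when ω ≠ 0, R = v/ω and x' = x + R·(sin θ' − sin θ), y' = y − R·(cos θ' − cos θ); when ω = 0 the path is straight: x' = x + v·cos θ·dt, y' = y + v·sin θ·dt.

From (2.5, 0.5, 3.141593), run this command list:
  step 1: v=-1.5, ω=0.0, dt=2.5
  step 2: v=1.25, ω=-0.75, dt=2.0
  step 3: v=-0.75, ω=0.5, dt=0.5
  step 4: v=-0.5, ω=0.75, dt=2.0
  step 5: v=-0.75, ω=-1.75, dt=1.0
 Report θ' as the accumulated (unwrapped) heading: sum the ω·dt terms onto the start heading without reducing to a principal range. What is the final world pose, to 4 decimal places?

(5.9914, 0.8612, 1.6416)

step 1: θ'=3.1416 (straight) → pose (6.2500, 0.5000, 3.1416)
step 2: θ'=1.6416 (R=-1.6667) → pose (4.5875, 2.0488, 1.6416)
step 3: θ'=1.8916 (R=-1.5000) → pose (4.6603, 1.6819, 1.8916)
step 4: θ'=3.3916 (R=-0.6667) → pose (5.4579, 1.2462, 3.3916)
step 5: θ'=1.6416 (R=0.4286) → pose (5.9914, 0.8612, 1.6416)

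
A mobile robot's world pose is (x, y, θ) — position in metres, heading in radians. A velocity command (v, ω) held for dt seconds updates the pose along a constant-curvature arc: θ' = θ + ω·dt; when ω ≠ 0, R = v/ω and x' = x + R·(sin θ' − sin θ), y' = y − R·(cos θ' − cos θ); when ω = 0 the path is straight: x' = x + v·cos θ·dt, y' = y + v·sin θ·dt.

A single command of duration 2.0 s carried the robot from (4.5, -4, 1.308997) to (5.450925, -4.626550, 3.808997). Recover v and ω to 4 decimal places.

Δθ = 3.808997 − 1.308997 = 2.500000
ω = Δθ/dt = 2.500000/2.0 = 1.2500
R = Δx/(sin θ' − sin θ) = -0.6000
v = R·ω = -0.6000·1.2500 = -0.7500

v = -0.7500, ω = 1.2500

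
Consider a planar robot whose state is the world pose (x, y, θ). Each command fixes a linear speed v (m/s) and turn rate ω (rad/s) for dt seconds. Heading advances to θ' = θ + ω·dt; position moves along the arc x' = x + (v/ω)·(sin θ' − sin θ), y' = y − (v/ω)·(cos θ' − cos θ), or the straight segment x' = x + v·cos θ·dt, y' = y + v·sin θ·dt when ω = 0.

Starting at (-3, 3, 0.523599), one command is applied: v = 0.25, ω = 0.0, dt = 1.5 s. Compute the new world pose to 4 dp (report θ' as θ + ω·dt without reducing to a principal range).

(-2.6752, 3.1875, 0.5236)

θ' = 0.5236 + 0.0·1.5 = 0.5236
ω = 0 → straight: x' = -3 + 0.25·cos(0.5236)·1.5 = -2.6752
y' = 3 + 0.25·sin(0.5236)·1.5 = 3.1875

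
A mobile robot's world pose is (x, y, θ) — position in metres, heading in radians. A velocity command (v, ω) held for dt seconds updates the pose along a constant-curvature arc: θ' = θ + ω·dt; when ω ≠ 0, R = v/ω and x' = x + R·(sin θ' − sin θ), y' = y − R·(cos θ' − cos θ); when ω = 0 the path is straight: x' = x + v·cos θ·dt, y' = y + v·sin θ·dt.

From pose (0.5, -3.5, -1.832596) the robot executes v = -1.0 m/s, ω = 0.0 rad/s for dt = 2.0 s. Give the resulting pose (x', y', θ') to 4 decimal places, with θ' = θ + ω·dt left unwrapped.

(1.0176, -1.5681, -1.8326)

θ' = -1.8326 + 0.0·2.0 = -1.8326
ω = 0 → straight: x' = 0.5 + -1.0·cos(-1.8326)·2.0 = 1.0176
y' = -3.5 + -1.0·sin(-1.8326)·2.0 = -1.5681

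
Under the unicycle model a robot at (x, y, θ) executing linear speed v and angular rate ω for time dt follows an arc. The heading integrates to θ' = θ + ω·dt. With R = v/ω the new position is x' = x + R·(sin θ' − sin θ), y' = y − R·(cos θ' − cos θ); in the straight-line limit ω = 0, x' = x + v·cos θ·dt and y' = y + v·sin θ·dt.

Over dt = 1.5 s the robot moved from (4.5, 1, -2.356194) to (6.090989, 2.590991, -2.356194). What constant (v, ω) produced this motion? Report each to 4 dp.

Δθ = -2.356194 − -2.356194 = 0.000000
ω = Δθ/dt = 0.000000/1.5 = 0.0000
ω = 0 → v = (Δx·cos θ + Δy·sin θ)/dt = -1.5000

v = -1.5000, ω = 0.0000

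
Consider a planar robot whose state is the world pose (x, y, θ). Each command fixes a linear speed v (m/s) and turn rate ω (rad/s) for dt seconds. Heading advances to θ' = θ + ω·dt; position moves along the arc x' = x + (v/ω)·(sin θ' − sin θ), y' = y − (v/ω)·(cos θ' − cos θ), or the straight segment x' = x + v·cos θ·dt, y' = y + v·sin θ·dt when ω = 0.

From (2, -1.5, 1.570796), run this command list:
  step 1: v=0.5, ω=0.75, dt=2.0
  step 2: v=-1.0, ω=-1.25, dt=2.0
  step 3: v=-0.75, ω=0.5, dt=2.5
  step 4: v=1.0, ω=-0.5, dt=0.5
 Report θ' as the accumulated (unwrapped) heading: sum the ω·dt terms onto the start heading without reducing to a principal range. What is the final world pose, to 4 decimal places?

(1.0511, -3.4447, 1.5708)

step 1: θ'=3.0708 (R=0.6667) → pose (1.3805, -0.8350, 3.0708)
step 2: θ'=0.5708 (R=0.8000) → pose (1.7561, -2.3062, 0.5708)
step 3: θ'=1.8208 (R=-1.5000) → pose (1.1132, -3.9395, 1.8208)
step 4: θ'=1.5708 (R=-2.0000) → pose (1.0511, -3.4447, 1.5708)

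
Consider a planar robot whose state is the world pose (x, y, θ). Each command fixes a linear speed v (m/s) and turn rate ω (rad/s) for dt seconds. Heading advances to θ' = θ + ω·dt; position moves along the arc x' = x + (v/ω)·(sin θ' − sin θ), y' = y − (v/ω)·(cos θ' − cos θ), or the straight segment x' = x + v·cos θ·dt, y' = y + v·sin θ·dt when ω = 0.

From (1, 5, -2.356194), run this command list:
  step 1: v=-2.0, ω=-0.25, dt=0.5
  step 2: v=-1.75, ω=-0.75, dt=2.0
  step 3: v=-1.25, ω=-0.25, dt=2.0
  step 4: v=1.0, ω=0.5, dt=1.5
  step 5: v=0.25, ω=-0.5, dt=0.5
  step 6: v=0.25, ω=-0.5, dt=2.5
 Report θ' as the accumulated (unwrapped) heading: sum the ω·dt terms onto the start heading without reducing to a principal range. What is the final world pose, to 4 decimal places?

(5.0718, 5.0509, -5.2312)

step 1: θ'=-2.4812 (R=8.0000) → pose (1.7494, 5.6611, -2.4812)
step 2: θ'=-3.9812 (R=2.3333) → pose (4.9176, 5.3765, -3.9812)
step 3: θ'=-4.4812 (R=5.0000) → pose (6.0627, 3.1834, -4.4812)
step 4: θ'=-3.7312 (R=2.0000) → pose (5.2280, 4.3874, -3.7312)
step 5: θ'=-3.9812 (R=-0.5000) → pose (5.1338, 4.4691, -3.9812)
step 6: θ'=-5.2312 (R=-0.5000) → pose (5.0718, 5.0509, -5.2312)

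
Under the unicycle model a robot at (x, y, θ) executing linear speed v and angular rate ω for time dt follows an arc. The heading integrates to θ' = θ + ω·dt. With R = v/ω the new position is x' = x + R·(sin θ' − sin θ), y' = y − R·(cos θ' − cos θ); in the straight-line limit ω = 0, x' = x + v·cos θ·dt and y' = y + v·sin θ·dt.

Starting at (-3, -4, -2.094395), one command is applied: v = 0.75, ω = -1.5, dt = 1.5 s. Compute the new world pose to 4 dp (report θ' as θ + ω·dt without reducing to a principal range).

(-3.8995, -3.9299, -4.3444)

θ' = -2.0944 + -1.5·1.5 = -4.3444
R = v/ω = 0.75/-1.5 = -0.5000
x' = -3 + -0.5000·(sin -4.3444 − sin -2.0944) = -3.8995
y' = -4 − -0.5000·(cos -4.3444 − cos -2.0944) = -3.9299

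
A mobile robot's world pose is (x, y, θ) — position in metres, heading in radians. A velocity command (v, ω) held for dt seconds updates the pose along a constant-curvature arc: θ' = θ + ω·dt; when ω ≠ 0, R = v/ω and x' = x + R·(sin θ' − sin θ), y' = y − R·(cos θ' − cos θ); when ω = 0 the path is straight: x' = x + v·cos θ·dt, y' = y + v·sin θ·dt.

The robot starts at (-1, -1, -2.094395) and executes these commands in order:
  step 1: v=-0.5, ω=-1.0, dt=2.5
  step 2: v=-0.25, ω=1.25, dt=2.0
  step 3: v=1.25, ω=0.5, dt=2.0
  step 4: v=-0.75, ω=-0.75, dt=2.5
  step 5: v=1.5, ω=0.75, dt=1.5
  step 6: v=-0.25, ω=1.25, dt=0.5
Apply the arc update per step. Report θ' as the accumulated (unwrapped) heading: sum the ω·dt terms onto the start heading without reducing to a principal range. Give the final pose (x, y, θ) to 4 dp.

step 1: θ'=-4.5944 (R=0.5000) → pose (-0.0705, -1.1911, -4.5944)
step 2: θ'=-2.0944 (R=-0.2000) → pose (0.3014, -1.2676, -2.0944)
step 3: θ'=-1.0944 (R=2.5000) → pose (0.2448, -3.6641, -1.0944)
step 4: θ'=-2.9694 (R=1.0000) → pose (0.9621, -2.2203, -2.9694)
step 5: θ'=-1.8444 (R=2.0000) → pose (-0.6208, -3.6503, -1.8444)
step 6: θ'=-1.2194 (R=-0.2000) → pose (-0.6256, -3.5274, -1.2194)

(-0.6256, -3.5274, -1.2194)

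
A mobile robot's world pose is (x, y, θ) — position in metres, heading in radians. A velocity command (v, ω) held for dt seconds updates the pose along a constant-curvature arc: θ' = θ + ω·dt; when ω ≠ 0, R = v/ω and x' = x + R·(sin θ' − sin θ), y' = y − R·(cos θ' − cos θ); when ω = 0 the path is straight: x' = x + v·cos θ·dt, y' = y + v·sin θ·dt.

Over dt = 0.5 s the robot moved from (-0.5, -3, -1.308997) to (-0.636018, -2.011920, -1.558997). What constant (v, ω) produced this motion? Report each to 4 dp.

Δθ = -1.558997 − -1.308997 = -0.250000
ω = Δθ/dt = -0.250000/0.5 = -0.5000
R = −Δy/(cos θ' − cos θ) = 4.0000
v = R·ω = 4.0000·-0.5000 = -2.0000

v = -2.0000, ω = -0.5000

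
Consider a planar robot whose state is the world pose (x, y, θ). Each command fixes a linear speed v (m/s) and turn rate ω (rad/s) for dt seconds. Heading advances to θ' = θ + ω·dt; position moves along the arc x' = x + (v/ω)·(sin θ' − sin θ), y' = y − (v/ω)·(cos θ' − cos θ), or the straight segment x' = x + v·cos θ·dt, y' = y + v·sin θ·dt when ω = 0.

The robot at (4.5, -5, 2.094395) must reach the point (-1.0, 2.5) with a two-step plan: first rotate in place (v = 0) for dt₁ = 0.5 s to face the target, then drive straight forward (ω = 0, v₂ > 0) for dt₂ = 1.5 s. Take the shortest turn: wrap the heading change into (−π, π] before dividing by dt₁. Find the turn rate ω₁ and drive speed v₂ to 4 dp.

ω₁ = 0.2183, v₂ = 6.2004

heading to target = atan2(2.5−-5, -1−4.5) = 2.2035
Δθ = wrap(2.2035 − 2.0944) = 0.1092; ω₁ = Δθ/dt₁ = 0.2183
distance = √((-1−4.5)² + (2.5−-5)²) = 9.3005; v₂ = distance/dt₂ = 6.2004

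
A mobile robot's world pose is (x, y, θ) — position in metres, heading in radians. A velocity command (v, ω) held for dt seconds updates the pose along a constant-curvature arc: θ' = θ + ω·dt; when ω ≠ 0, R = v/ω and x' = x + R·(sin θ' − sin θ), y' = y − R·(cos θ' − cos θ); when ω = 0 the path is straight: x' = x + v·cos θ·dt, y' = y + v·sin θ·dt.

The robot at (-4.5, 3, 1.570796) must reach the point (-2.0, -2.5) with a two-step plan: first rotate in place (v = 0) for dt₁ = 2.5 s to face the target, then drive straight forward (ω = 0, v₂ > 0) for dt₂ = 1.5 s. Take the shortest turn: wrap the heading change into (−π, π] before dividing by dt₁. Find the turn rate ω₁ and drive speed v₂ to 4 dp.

heading to target = atan2(-2.5−3, -2−-4.5) = -1.1442
Δθ = wrap(-1.1442 − 1.5708) = -2.7150; ω₁ = Δθ/dt₁ = -1.0860
distance = √((-2−-4.5)² + (-2.5−3)²) = 6.0415; v₂ = distance/dt₂ = 4.0277

ω₁ = -1.0860, v₂ = 4.0277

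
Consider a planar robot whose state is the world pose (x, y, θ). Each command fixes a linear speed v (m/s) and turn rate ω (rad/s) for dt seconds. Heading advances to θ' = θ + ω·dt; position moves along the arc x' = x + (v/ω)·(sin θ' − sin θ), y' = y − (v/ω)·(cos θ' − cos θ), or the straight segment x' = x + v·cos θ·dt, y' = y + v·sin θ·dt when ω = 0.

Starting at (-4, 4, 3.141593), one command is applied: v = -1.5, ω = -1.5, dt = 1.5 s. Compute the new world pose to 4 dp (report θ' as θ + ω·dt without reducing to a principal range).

(-3.2219, 2.3718, 0.8916)

θ' = 3.1416 + -1.5·1.5 = 0.8916
R = v/ω = -1.5/-1.5 = 1.0000
x' = -4 + 1.0000·(sin 0.8916 − sin 3.1416) = -3.2219
y' = 4 − 1.0000·(cos 0.8916 − cos 3.1416) = 2.3718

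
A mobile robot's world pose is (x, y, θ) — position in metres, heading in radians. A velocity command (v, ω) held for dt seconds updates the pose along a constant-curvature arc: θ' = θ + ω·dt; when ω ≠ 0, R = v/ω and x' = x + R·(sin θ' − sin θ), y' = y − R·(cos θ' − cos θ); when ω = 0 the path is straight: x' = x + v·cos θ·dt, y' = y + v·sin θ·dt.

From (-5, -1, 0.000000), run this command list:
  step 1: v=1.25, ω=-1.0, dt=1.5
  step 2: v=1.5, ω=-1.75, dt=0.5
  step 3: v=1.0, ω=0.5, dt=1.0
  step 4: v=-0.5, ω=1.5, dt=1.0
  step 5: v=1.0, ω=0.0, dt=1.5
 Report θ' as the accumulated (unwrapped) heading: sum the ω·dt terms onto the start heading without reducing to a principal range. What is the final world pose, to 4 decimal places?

step 1: θ'=-1.5000 (R=-1.2500) → pose (-3.7531, -2.1616, -1.5000)
step 2: θ'=-2.3750 (R=-0.8571) → pose (-4.0135, -2.8396, -2.3750)
step 3: θ'=-1.8750 (R=2.0000) → pose (-4.5343, -3.6811, -1.8750)
step 4: θ'=-0.3750 (R=-0.3333) → pose (-4.7303, -3.2711, -0.3750)
step 5: θ'=-0.3750 (straight) → pose (-3.3345, -3.8205, -0.3750)

(-3.3345, -3.8205, -0.3750)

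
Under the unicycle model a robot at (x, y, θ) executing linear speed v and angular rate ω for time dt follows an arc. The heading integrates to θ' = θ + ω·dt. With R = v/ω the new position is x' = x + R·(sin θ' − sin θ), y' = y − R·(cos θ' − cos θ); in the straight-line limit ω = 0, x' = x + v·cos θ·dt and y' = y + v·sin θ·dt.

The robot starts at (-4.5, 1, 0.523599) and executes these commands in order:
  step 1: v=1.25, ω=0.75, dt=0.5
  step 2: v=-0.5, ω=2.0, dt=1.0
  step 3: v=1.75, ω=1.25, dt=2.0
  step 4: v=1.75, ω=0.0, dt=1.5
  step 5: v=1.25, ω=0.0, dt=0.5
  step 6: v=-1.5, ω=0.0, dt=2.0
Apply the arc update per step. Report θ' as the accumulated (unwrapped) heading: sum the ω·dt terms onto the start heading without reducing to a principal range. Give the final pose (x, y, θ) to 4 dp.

(-5.1553, -1.4321, 5.3986)

step 1: θ'=0.8986 (R=1.6667) → pose (-4.0292, 1.4055, 0.8986)
step 2: θ'=2.8986 (R=-0.2500) → pose (-3.8938, 1.0072, 2.8986)
step 3: θ'=5.3986 (R=1.4000) → pose (-5.3137, -1.2387, 5.3986)
step 4: θ'=5.3986 (straight) → pose (-3.6505, -3.2696, 5.3986)
step 5: θ'=5.3986 (straight) → pose (-3.2545, -3.7531, 5.3986)
step 6: θ'=5.3986 (straight) → pose (-5.1553, -1.4321, 5.3986)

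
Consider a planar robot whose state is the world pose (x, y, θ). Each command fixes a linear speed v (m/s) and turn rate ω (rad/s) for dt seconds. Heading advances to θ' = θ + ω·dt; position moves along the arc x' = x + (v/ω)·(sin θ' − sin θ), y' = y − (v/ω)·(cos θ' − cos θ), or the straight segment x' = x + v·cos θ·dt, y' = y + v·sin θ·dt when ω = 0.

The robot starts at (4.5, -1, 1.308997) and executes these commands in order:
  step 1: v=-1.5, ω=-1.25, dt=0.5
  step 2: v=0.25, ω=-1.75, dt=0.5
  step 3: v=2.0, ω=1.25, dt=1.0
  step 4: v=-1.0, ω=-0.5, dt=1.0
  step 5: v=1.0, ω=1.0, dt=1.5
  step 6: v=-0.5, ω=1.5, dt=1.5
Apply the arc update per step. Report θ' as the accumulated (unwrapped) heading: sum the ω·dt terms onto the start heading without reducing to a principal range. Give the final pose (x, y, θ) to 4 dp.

step 1: θ'=0.6840 (R=1.2000) → pose (4.0992, -1.6195, 0.6840)
step 2: θ'=-0.1910 (R=-0.1429) → pose (4.2166, -1.5899, -0.1910)
step 3: θ'=1.0590 (R=1.6000) → pose (5.9153, -0.8026, 1.0590)
step 4: θ'=0.5590 (R=2.0000) → pose (5.2322, -1.5187, 0.5590)
step 5: θ'=2.0590 (R=1.0000) → pose (5.5851, -0.2019, 2.0590)
step 6: θ'=4.3090 (R=-0.3333) → pose (6.1860, -0.1764, 4.3090)

(6.1860, -0.1764, 4.3090)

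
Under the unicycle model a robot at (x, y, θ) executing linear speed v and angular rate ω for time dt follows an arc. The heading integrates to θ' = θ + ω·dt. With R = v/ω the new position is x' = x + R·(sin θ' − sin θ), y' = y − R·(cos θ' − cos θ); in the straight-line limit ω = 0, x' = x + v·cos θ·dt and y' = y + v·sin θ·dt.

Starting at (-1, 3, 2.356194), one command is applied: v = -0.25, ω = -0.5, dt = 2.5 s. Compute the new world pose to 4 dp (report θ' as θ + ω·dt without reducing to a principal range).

(-0.9066, 2.4224, 1.1062)

θ' = 2.3562 + -0.5·2.5 = 1.1062
R = v/ω = -0.25/-0.5 = 0.5000
x' = -1 + 0.5000·(sin 1.1062 − sin 2.3562) = -0.9066
y' = 3 − 0.5000·(cos 1.1062 − cos 2.3562) = 2.4224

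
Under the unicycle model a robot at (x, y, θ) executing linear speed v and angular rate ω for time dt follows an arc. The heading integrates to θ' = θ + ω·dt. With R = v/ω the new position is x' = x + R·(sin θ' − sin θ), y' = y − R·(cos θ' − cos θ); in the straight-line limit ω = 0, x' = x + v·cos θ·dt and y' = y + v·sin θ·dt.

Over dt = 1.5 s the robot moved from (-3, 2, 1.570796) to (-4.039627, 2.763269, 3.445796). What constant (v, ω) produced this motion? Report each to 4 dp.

v = 1.0000, ω = 1.2500

Δθ = 3.445796 − 1.570796 = 1.875000
ω = Δθ/dt = 1.875000/1.5 = 1.2500
R = Δx/(sin θ' − sin θ) = 0.8000
v = R·ω = 0.8000·1.2500 = 1.0000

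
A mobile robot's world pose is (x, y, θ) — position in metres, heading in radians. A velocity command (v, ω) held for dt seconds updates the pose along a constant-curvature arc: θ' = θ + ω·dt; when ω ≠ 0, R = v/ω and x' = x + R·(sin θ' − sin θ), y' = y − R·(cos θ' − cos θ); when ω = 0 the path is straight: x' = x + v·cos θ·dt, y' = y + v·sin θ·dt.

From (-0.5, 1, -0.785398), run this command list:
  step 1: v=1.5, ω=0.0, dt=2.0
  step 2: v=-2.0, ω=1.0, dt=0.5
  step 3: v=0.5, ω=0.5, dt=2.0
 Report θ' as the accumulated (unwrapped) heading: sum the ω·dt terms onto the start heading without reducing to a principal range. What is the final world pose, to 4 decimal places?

(1.7070, -0.4122, 0.7146)

step 1: θ'=-0.7854 (straight) → pose (1.6213, -1.1213, -0.7854)
step 2: θ'=-0.2854 (R=-2.0000) → pose (0.7702, -0.6164, -0.2854)
step 3: θ'=0.7146 (R=1.0000) → pose (1.7070, -0.4122, 0.7146)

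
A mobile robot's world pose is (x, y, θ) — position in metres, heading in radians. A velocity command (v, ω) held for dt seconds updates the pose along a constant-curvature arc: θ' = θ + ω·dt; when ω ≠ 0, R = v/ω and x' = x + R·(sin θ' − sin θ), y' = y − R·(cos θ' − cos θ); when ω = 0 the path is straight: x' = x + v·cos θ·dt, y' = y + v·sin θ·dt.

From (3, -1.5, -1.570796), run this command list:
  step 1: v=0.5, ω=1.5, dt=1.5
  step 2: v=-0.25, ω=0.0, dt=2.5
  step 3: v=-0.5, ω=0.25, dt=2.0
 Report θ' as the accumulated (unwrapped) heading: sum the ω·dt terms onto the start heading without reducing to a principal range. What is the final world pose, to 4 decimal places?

step 1: θ'=0.6792 (R=0.3333) → pose (3.5427, -1.7594, 0.6792)
step 2: θ'=0.6792 (straight) → pose (3.0564, -2.1520, 0.6792)
step 3: θ'=1.1792 (R=-2.0000) → pose (2.4642, -2.9448, 1.1792)

(2.4642, -2.9448, 1.1792)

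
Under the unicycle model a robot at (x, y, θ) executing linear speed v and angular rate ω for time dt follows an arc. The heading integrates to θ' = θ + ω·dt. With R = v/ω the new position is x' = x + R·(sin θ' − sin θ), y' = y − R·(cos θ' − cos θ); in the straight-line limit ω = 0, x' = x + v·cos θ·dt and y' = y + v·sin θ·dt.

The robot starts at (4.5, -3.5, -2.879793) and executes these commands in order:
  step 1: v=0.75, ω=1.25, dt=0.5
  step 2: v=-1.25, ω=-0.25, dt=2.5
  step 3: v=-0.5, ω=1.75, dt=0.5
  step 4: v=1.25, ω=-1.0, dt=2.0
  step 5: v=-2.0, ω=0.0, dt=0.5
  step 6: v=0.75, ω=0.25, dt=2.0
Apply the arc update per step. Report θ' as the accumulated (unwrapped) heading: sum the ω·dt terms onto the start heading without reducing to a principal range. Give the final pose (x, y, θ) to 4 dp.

step 1: θ'=-2.2548 (R=0.6000) → pose (4.1903, -3.7004, -2.2548)
step 2: θ'=-2.8798 (R=5.0000) → pose (6.7714, -2.0303, -2.8798)
step 3: θ'=-2.0048 (R=-0.2857) → pose (6.9567, -1.8744, -2.0048)
step 4: θ'=-4.0048 (R=-1.2500) → pose (4.8727, -2.1613, -4.0048)
step 5: θ'=-4.0048 (straight) → pose (5.5227, -2.9212, -4.0048)
step 6: θ'=-3.5048 (R=3.0000) → pose (4.3087, -2.0670, -3.5048)

(4.3087, -2.0670, -3.5048)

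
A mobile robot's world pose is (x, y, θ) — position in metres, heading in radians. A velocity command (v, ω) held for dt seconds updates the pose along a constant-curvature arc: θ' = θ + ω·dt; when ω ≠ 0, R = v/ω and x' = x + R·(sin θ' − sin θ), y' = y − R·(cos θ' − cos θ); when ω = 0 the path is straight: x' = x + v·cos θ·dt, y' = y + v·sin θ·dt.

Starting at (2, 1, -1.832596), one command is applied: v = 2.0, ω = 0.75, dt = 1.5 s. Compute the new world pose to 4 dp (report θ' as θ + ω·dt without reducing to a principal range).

(2.8424, -1.7167, -0.7076)

θ' = -1.8326 + 0.75·1.5 = -0.7076
R = v/ω = 2.0/0.75 = 2.6667
x' = 2 + 2.6667·(sin -0.7076 − sin -1.8326) = 2.8424
y' = 1 − 2.6667·(cos -0.7076 − cos -1.8326) = -1.7167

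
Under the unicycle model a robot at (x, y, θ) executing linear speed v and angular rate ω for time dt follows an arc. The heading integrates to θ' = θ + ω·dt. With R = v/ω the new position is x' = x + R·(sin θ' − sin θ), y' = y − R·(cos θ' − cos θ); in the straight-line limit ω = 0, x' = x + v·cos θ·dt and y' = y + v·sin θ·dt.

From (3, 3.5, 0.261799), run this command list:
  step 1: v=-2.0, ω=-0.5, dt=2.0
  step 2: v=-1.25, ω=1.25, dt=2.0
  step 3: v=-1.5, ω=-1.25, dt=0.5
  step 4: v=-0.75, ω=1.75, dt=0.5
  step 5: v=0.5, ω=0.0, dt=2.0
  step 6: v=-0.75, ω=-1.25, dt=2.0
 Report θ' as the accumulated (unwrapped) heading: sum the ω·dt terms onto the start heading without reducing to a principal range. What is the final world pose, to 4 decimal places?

step 1: θ'=-0.7382 (R=4.0000) → pose (-0.7271, 4.4050, -0.7382)
step 2: θ'=1.7618 (R=-1.0000) → pose (-2.3819, 3.4755, 1.7618)
step 3: θ'=1.1368 (R=1.2000) → pose (-2.4713, 2.7430, 1.1368)
step 4: θ'=2.0118 (R=-0.4286) → pose (-2.4700, 2.3799, 2.0118)
step 5: θ'=2.0118 (straight) → pose (-2.8969, 3.2842, 2.0118)
step 6: θ'=-0.4882 (R=0.6000) → pose (-3.7209, 2.4982, -0.4882)

(-3.7209, 2.4982, -0.4882)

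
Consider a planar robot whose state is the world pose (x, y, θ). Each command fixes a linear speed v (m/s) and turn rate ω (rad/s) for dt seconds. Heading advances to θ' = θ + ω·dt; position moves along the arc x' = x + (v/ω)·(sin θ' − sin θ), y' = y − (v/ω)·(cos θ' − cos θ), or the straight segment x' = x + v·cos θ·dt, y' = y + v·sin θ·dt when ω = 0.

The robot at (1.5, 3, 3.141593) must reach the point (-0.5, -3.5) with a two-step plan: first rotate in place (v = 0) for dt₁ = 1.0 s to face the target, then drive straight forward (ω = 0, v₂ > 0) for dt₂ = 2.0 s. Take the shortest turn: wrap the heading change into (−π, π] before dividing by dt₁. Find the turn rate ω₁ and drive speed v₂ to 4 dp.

heading to target = atan2(-3.5−3, -0.5−1.5) = -1.8693
Δθ = wrap(-1.8693 − 3.1416) = 1.2723; ω₁ = Δθ/dt₁ = 1.2723
distance = √((-0.5−1.5)² + (-3.5−3)²) = 6.8007; v₂ = distance/dt₂ = 3.4004

ω₁ = 1.2723, v₂ = 3.4004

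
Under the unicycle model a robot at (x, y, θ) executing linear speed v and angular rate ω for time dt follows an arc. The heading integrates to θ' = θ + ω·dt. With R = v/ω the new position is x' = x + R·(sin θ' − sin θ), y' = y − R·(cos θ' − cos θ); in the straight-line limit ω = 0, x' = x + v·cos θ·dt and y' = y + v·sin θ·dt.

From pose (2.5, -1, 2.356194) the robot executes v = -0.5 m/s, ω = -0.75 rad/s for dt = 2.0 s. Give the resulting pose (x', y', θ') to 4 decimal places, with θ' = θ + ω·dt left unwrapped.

θ' = 2.3562 + -0.75·2.0 = 0.8562
R = v/ω = -0.5/-0.75 = 0.6667
x' = 2.5 + 0.6667·(sin 0.8562 − sin 2.3562) = 2.5322
y' = -1 − 0.6667·(cos 0.8562 − cos 2.3562) = -1.9083

(2.5322, -1.9083, 0.8562)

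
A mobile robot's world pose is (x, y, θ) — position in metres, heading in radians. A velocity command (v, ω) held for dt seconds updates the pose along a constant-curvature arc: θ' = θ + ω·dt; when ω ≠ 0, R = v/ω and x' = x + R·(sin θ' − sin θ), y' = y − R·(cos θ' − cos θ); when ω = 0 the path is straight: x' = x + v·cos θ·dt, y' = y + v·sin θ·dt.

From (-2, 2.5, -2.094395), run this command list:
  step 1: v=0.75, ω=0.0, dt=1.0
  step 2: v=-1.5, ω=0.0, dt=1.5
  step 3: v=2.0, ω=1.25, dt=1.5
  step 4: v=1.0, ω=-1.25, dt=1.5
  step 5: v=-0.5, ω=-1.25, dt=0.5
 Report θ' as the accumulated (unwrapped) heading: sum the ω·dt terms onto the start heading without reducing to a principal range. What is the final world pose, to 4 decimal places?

step 1: θ'=-2.0944 (straight) → pose (-2.3750, 1.8505, -2.0944)
step 2: θ'=-2.0944 (straight) → pose (-1.2500, 3.7990, -2.0944)
step 3: θ'=-0.2194 (R=1.6000) → pose (-0.2126, 1.4374, -0.2194)
step 4: θ'=-2.0944 (R=-0.8000) → pose (0.3061, 0.2566, -2.0944)
step 5: θ'=-2.7194 (R=0.4000) → pose (0.4886, 0.4214, -2.7194)

(0.4886, 0.4214, -2.7194)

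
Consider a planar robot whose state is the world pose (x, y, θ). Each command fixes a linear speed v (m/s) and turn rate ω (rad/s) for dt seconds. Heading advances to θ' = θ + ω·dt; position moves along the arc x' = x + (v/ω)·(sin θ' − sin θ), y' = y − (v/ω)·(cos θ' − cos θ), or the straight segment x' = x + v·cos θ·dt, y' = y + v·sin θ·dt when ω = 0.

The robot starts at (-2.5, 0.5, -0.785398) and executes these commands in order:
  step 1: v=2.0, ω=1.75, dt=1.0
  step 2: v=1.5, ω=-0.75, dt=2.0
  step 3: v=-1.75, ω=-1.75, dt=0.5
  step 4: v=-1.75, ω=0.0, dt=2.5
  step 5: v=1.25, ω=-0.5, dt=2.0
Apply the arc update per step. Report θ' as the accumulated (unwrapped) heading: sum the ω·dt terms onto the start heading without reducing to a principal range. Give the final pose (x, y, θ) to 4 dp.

(-0.0629, 3.9966, -2.4104)

step 1: θ'=0.9646 (R=1.1429) → pose (-0.7527, 0.6570, 0.9646)
step 2: θ'=-0.5354 (R=-2.0000) → pose (1.9114, 1.2376, -0.5354)
step 3: θ'=-1.4104 (R=1.0000) → pose (1.4344, 1.9380, -1.4104)
step 4: θ'=-1.4104 (straight) → pose (0.7356, 6.2568, -1.4104)
step 5: θ'=-2.4104 (R=-2.5000) → pose (-0.0629, 3.9966, -2.4104)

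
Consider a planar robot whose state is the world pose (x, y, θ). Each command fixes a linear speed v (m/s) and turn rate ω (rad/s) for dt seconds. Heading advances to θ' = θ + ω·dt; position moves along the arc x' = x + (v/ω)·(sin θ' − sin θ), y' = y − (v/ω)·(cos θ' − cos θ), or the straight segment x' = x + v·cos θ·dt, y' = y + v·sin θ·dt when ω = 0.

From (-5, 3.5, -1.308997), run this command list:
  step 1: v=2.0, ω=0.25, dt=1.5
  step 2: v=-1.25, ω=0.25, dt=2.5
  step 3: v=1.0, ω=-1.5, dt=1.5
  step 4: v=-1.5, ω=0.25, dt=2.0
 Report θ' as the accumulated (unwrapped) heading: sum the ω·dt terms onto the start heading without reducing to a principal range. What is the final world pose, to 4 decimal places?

step 1: θ'=-0.9340 (R=8.0000) → pose (-3.7046, 0.8136, -0.9340)
step 2: θ'=-0.3090 (R=-5.0000) → pose (-6.2041, 2.6036, -0.3090)
step 3: θ'=-2.5590 (R=-0.6667) → pose (-6.0401, 1.4118, -2.5590)
step 4: θ'=-2.0590 (R=-6.0000) → pose (-4.0421, 3.6078, -2.0590)

(-4.0421, 3.6078, -2.0590)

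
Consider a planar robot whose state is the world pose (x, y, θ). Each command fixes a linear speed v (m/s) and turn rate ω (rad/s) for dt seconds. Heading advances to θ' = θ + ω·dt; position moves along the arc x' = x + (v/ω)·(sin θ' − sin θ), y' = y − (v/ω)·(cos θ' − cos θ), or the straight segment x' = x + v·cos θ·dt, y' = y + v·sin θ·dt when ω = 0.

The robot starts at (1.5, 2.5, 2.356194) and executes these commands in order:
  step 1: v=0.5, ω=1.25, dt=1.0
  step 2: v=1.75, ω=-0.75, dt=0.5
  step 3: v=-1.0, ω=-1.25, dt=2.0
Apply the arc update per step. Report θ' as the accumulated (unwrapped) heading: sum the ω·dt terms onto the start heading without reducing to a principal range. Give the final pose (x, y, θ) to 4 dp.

step 1: θ'=3.6062 (R=0.4000) → pose (1.0379, 2.5748, 3.6062)
step 2: θ'=3.2312 (R=-2.3333) → pose (0.2012, 2.3368, 3.2312)
step 3: θ'=0.7312 (R=0.8000) → pose (0.8070, 0.9445, 0.7312)

(0.8070, 0.9445, 0.7312)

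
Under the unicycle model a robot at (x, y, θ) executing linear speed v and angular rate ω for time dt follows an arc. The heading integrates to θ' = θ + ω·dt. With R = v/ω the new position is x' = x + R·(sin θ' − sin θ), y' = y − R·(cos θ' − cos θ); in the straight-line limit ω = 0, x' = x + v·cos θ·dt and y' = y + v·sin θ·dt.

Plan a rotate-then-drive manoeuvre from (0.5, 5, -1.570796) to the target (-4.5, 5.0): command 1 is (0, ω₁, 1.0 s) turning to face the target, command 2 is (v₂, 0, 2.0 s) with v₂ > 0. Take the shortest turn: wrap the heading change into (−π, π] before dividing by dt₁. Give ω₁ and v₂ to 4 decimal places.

heading to target = atan2(5−5, -4.5−0.5) = 3.1416
Δθ = wrap(3.1416 − -1.5708) = -1.5708; ω₁ = Δθ/dt₁ = -1.5708
distance = √((-4.5−0.5)² + (5−5)²) = 5.0000; v₂ = distance/dt₂ = 2.5000

ω₁ = -1.5708, v₂ = 2.5000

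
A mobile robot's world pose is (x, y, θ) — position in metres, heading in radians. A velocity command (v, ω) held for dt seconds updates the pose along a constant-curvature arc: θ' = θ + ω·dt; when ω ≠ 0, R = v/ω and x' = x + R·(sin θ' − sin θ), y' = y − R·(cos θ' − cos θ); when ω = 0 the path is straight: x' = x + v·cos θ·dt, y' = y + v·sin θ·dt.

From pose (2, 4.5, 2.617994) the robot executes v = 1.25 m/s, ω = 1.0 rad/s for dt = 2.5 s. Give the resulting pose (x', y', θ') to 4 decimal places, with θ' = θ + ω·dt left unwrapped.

(0.2264, 2.9242, 5.1180)

θ' = 2.6180 + 1.0·2.5 = 5.1180
R = v/ω = 1.25/1.0 = 1.2500
x' = 2 + 1.2500·(sin 5.1180 − sin 2.6180) = 0.2264
y' = 4.5 − 1.2500·(cos 5.1180 − cos 2.6180) = 2.9242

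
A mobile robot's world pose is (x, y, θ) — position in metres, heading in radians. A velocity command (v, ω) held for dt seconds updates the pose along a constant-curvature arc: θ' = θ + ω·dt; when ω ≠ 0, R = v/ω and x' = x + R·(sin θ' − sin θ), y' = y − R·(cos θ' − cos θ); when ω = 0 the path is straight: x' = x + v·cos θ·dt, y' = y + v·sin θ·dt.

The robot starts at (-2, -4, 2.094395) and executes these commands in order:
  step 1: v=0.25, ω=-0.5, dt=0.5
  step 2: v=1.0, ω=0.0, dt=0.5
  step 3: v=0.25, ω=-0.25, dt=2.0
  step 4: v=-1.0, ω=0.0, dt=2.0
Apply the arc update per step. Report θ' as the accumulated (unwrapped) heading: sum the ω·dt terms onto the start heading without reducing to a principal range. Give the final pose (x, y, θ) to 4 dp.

(-2.6441, -4.8580, 1.3444)

step 1: θ'=1.8444 (R=-0.5000) → pose (-2.0484, -3.8851, 1.8444)
step 2: θ'=1.8444 (straight) → pose (-2.1835, -3.4037, 1.8444)
step 3: θ'=1.3444 (R=-1.0000) → pose (-2.1952, -2.9090, 1.3444)
step 4: θ'=1.3444 (straight) → pose (-2.6441, -4.8580, 1.3444)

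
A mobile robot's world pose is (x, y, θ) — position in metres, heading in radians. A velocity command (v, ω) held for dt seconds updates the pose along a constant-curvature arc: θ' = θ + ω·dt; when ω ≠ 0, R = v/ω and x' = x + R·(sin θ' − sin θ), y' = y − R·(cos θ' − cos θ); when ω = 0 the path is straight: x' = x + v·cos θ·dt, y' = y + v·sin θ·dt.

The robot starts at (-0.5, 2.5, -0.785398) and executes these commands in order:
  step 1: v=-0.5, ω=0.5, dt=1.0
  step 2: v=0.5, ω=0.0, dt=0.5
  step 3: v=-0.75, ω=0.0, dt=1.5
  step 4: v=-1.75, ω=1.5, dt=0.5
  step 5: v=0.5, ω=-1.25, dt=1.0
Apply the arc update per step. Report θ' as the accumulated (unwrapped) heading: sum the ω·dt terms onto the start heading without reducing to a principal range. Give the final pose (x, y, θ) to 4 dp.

step 1: θ'=-0.2854 (R=-1.0000) → pose (-0.9256, 2.7524, -0.2854)
step 2: θ'=-0.2854 (straight) → pose (-0.6857, 2.6821, -0.2854)
step 3: θ'=-0.2854 (straight) → pose (-1.7652, 2.9988, -0.2854)
step 4: θ'=0.4646 (R=-1.1667) → pose (-2.6164, 2.9223, 0.4646)
step 5: θ'=-0.7854 (R=-0.4000) → pose (-2.1543, 2.8476, -0.7854)

(-2.1543, 2.8476, -0.7854)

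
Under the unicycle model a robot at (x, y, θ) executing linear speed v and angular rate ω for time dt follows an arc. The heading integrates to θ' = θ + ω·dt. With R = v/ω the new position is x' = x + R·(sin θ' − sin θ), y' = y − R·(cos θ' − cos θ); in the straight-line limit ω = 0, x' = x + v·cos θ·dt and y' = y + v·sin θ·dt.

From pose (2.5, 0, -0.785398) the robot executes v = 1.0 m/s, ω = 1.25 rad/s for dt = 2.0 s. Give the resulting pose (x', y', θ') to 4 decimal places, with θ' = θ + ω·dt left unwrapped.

θ' = -0.7854 + 1.25·2.0 = 1.7146
R = v/ω = 1.0/1.25 = 0.8000
x' = 2.5 + 0.8000·(sin 1.7146 − sin -0.7854) = 3.8574
y' = 0 − 0.8000·(cos 1.7146 − cos -0.7854) = 0.6803

(3.8574, 0.6803, 1.7146)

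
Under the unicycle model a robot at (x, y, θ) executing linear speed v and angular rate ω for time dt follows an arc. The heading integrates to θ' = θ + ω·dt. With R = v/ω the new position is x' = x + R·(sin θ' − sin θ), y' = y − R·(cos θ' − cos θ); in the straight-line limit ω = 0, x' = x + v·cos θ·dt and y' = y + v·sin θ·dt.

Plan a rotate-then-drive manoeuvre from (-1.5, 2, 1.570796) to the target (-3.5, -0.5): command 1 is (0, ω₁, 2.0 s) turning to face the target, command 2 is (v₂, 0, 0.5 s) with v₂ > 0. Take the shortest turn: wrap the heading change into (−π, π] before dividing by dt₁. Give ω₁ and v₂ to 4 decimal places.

ω₁ = 1.2334, v₂ = 6.4031

heading to target = atan2(-0.5−2, -3.5−-1.5) = -2.2455
Δθ = wrap(-2.2455 − 1.5708) = 2.4669; ω₁ = Δθ/dt₁ = 1.2334
distance = √((-3.5−-1.5)² + (-0.5−2)²) = 3.2016; v₂ = distance/dt₂ = 6.4031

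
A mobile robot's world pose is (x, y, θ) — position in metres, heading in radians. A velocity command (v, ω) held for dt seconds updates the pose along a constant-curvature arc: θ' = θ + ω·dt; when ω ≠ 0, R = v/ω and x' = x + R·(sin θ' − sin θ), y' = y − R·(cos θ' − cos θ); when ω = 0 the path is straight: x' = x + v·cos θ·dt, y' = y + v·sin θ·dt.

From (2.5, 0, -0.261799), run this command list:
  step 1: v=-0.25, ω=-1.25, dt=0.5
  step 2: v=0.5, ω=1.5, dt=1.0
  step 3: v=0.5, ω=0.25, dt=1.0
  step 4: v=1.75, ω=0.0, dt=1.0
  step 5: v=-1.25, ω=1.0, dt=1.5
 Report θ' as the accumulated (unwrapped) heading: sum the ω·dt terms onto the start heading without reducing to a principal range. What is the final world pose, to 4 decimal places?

step 1: θ'=-0.8868 (R=0.2000) → pose (2.3968, 0.0668, -0.8868)
step 2: θ'=0.6132 (R=0.3333) → pose (2.8469, 0.0048, 0.6132)
step 3: θ'=0.8632 (R=2.0000) → pose (3.2158, 0.3404, 0.8632)
step 4: θ'=0.8632 (straight) → pose (4.3533, 1.6703, 0.8632)
step 5: θ'=2.3632 (R=-1.2500) → pose (4.4256, -0.0323, 2.3632)

(4.4256, -0.0323, 2.3632)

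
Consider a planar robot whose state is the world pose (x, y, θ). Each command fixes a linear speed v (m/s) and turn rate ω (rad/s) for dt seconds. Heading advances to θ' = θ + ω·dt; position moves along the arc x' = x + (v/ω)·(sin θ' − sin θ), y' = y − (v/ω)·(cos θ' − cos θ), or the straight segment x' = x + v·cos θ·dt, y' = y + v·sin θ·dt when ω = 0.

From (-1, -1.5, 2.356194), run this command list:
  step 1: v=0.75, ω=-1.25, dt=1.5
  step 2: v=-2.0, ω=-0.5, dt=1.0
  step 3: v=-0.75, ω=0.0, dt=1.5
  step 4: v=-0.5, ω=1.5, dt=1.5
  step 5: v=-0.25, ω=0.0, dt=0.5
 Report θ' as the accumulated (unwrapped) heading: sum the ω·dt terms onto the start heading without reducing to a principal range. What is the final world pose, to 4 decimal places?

(-4.0976, -1.6127, 2.2312)

step 1: θ'=0.4812 (R=-0.6000) → pose (-0.8534, -0.5439, 0.4812)
step 2: θ'=-0.0188 (R=4.0000) → pose (-2.7800, -0.9974, -0.0188)
step 3: θ'=-0.0188 (straight) → pose (-3.9048, -0.9762, -0.0188)
step 4: θ'=2.2312 (R=-0.3333) → pose (-4.1743, -1.5140, 2.2312)
step 5: θ'=2.2312 (straight) → pose (-4.0976, -1.6127, 2.2312)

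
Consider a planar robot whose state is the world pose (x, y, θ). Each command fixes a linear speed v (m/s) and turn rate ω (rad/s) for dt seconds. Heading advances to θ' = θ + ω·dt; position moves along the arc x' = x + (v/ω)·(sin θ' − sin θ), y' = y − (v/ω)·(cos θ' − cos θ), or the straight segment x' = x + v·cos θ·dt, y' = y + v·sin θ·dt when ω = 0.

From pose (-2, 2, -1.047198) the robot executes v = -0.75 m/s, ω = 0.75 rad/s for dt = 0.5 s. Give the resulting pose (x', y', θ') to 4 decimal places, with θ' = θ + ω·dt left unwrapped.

(-2.2433, 2.2825, -0.6722)

θ' = -1.0472 + 0.75·0.5 = -0.6722
R = v/ω = -0.75/0.75 = -1.0000
x' = -2 + -1.0000·(sin -0.6722 − sin -1.0472) = -2.2433
y' = 2 − -1.0000·(cos -0.6722 − cos -1.0472) = 2.2825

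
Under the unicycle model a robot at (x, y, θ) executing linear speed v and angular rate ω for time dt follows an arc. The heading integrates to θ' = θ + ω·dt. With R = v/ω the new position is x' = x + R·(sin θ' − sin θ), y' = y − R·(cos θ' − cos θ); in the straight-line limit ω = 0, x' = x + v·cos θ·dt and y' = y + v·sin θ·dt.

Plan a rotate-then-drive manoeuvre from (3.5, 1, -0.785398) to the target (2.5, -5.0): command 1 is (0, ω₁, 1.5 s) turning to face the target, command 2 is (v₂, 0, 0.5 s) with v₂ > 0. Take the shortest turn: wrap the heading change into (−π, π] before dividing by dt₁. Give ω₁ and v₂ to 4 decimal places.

ω₁ = -0.6337, v₂ = 12.1655

heading to target = atan2(-5−1, 2.5−3.5) = -1.7359
Δθ = wrap(-1.7359 − -0.7854) = -0.9505; ω₁ = Δθ/dt₁ = -0.6337
distance = √((2.5−3.5)² + (-5−1)²) = 6.0828; v₂ = distance/dt₂ = 12.1655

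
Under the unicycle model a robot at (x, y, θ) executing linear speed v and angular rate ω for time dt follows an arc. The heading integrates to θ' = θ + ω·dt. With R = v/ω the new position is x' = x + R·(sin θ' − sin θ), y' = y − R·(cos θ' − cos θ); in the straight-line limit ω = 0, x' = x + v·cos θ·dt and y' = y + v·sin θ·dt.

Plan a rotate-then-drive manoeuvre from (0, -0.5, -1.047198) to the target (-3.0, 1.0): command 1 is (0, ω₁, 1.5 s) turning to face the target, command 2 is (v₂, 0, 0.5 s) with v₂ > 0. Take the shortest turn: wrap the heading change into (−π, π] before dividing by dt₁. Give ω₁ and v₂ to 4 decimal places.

ω₁ = -1.7054, v₂ = 6.7082

heading to target = atan2(1−-0.5, -3−0) = 2.6779
Δθ = wrap(2.6779 − -1.0472) = -2.5580; ω₁ = Δθ/dt₁ = -1.7054
distance = √((-3−0)² + (1−-0.5)²) = 3.3541; v₂ = distance/dt₂ = 6.7082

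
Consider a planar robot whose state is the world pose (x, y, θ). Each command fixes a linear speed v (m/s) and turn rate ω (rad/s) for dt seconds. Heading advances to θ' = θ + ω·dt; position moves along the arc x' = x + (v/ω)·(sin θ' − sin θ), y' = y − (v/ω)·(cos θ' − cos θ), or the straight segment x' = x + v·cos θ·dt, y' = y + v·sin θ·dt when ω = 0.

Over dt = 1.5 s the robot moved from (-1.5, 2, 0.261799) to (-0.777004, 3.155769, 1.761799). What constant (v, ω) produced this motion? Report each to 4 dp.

v = 1.0000, ω = 1.0000

Δθ = 1.761799 − 0.261799 = 1.500000
ω = Δθ/dt = 1.500000/1.5 = 1.0000
R = −Δy/(cos θ' − cos θ) = 1.0000
v = R·ω = 1.0000·1.0000 = 1.0000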